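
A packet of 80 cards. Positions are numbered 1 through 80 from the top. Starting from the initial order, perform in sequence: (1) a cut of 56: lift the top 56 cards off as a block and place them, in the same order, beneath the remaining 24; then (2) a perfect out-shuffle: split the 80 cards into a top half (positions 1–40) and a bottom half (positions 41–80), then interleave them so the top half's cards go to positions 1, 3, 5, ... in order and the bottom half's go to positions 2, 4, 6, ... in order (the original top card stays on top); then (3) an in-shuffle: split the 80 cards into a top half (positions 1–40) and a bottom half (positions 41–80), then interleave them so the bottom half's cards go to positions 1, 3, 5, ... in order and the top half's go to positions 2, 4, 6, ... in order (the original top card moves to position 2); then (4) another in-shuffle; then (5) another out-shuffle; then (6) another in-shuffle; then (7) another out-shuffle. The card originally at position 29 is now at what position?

Track the card from position 29 forward through each operation:
  after op 1 (cut 56): 29 → 53
  after op 2 (out-shuffle): 53 → 26
  after op 3 (in-shuffle): 26 → 52
  after op 4 (in-shuffle): 52 → 23
  after op 5 (out-shuffle): 23 → 45
  after op 6 (in-shuffle): 45 → 9
  after op 7 (out-shuffle): 9 → 17

17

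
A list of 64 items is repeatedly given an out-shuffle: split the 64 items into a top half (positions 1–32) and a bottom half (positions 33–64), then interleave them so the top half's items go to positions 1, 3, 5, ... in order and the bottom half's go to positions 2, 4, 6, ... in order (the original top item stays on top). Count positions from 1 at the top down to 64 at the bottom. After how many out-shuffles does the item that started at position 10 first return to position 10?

3

Follow position 10 under repeated out-shuffles:
10 → 19 → 37 → 10
It first returns after 3 out-shuffles.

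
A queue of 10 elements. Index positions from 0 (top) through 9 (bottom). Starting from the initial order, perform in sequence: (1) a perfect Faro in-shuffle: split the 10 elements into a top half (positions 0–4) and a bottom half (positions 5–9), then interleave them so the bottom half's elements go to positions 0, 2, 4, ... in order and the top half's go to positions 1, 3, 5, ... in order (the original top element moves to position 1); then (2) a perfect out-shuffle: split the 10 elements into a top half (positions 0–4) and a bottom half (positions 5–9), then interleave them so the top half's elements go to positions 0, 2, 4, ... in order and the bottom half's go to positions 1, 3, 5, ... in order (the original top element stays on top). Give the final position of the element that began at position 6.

Track the element from position 6 forward through each operation:
  after op 1 (in-shuffle): 6 → 2
  after op 2 (out-shuffle): 2 → 4

4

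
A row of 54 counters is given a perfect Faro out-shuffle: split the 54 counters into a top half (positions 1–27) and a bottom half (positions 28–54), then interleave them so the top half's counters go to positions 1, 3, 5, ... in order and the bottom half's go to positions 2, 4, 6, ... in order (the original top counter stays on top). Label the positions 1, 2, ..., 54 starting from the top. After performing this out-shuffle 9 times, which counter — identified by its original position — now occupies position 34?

8

Work backwards from position 34, undoing one out-shuffle at a time:
34 ← 44 ← 49 ← 25 ← 13 ← 7 ← 4 ← 29 ← 15 ← 8
So the counter now at position 34 started at position 8.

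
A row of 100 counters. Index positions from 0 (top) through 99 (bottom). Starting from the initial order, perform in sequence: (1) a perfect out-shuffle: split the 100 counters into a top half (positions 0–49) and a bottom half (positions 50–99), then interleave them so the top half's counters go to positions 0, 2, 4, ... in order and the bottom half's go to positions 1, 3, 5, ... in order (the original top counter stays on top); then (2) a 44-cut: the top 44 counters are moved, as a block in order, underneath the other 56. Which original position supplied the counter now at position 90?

17

Undo the operations in reverse order, starting from position 90:
  undo op 2 (cut 44): 90 ← 34
  undo op 1 (out-shuffle, from top half): 34 ← 17
So the counter at position 90 came from original position 17.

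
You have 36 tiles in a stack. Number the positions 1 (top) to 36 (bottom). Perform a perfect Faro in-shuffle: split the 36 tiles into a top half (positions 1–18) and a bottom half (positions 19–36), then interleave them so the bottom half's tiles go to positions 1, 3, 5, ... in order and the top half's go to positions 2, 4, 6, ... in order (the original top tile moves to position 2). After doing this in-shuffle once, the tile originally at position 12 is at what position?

24

Track the tile's position through each in-shuffle:
12 → 24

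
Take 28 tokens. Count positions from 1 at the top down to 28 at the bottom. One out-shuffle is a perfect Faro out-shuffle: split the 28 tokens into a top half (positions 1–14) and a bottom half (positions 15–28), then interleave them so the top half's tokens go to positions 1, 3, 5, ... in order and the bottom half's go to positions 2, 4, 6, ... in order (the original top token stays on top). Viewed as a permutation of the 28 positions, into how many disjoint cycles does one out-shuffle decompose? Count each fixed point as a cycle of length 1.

5

Trace each unvisited position around until it returns:
(1) (2 3 5 9 17 6 ... len 18) (4 7 13 25 22 16) (10 19) (28)
5 cycles in total.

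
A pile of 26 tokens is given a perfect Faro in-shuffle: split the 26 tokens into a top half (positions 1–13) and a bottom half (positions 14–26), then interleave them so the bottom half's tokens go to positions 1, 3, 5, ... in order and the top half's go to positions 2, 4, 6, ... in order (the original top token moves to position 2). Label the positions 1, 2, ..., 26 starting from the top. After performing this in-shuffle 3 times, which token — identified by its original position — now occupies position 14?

Work backwards from position 14, undoing one in-shuffle at a time:
14 ← 7 ← 17 ← 22
So the token now at position 14 started at position 22.

22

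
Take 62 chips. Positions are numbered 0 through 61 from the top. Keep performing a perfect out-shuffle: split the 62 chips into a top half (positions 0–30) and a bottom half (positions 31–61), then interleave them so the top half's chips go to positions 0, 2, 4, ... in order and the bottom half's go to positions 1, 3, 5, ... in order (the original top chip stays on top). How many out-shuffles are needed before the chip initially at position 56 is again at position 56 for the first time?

60

Follow position 56 under repeated out-shuffles:
56 → 51 → 41 → 21 → 42 → 23 → 46 → 31 → ... → 56 (length 60)
It first returns after 60 out-shuffles.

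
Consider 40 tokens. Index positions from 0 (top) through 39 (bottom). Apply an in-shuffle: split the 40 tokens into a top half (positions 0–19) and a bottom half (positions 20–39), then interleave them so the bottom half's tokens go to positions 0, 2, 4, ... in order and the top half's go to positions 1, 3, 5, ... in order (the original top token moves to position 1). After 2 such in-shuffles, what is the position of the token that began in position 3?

Track the token's position through each in-shuffle:
3 → 7 → 15

15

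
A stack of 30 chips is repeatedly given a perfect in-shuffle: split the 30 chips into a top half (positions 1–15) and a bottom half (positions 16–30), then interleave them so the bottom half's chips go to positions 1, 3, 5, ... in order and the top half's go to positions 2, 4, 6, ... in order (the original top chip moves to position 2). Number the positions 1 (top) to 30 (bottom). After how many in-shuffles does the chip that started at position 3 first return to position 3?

5

Follow position 3 under repeated in-shuffles:
3 → 6 → 12 → 24 → 17 → 3
It first returns after 5 in-shuffles.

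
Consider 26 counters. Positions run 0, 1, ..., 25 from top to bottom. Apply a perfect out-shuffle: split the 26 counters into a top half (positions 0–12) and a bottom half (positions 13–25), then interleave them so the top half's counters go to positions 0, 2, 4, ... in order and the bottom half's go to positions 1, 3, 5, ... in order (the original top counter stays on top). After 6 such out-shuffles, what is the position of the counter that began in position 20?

Track the counter's position through each out-shuffle:
20 → 15 → 5 → 10 → 20 → 15 → 5

5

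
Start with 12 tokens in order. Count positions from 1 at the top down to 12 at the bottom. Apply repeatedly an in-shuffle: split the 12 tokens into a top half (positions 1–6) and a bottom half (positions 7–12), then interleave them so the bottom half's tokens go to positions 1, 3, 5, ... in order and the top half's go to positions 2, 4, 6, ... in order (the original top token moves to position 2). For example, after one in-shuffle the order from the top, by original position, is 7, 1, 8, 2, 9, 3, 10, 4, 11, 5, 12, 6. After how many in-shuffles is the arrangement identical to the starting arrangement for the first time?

12

The in-shuffle permutes the 12 positions with cycle lengths [12].
Every token is home exactly when every cycle has completed a whole number of laps, i.e. after lcm(12) = 12 in-shuffles.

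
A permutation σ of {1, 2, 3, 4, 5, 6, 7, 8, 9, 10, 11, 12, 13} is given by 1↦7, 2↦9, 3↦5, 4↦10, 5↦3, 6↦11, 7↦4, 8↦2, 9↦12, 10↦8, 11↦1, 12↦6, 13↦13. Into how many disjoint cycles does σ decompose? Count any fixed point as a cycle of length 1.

3

Cycle decomposition: (1 7 4 10 8 2 9 12 6 11) (3 5) (13).
3 cycles.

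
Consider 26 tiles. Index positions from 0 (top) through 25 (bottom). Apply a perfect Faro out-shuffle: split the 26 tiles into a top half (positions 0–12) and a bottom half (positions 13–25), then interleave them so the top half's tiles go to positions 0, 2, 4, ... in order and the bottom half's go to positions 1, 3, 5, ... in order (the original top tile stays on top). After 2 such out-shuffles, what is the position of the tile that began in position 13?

Track the tile's position through each out-shuffle:
13 → 1 → 2

2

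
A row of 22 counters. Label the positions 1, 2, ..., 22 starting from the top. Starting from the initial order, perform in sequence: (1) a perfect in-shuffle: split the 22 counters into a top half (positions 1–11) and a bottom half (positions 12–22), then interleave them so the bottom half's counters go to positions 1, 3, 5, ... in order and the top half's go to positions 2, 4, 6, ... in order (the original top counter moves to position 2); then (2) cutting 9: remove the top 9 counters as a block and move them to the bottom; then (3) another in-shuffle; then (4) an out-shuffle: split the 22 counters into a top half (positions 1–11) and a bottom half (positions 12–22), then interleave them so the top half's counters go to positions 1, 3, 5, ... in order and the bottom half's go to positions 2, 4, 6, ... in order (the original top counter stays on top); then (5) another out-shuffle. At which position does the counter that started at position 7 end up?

Track the counter from position 7 forward through each operation:
  after op 1 (in-shuffle): 7 → 14
  after op 2 (cut 9): 14 → 5
  after op 3 (in-shuffle): 5 → 10
  after op 4 (out-shuffle): 10 → 19
  after op 5 (out-shuffle): 19 → 16

16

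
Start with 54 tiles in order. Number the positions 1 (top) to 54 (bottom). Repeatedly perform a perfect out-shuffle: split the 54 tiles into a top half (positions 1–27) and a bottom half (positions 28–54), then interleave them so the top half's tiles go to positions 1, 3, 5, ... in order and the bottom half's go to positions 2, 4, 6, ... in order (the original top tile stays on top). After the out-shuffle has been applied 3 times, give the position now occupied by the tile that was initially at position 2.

Track the tile's position through each out-shuffle:
2 → 3 → 5 → 9

9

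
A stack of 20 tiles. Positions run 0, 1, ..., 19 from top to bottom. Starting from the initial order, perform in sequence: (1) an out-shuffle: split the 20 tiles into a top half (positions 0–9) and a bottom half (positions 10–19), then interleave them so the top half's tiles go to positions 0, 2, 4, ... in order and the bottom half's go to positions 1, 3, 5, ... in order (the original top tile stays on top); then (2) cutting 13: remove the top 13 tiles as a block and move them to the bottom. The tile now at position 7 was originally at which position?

0

Undo the operations in reverse order, starting from position 7:
  undo op 2 (cut 13): 7 ← 0
  undo op 1 (out-shuffle, from top half): 0 ← 0
So the tile at position 7 came from original position 0.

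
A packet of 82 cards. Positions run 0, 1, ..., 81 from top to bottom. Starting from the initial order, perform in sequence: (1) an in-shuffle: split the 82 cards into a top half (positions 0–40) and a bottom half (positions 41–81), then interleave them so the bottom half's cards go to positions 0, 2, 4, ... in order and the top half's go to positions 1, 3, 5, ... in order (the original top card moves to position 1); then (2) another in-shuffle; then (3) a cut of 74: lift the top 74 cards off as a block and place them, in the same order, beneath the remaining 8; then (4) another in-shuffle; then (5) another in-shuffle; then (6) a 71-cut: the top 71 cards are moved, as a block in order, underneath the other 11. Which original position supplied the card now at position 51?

Undo the operations in reverse order, starting from position 51:
  undo op 6 (cut 71): 51 ← 40
  undo op 5 (in-shuffle, from bottom half): 40 ← 61
  undo op 4 (in-shuffle, from top half): 61 ← 30
  undo op 3 (cut 74): 30 ← 22
  undo op 2 (in-shuffle, from bottom half): 22 ← 52
  undo op 1 (in-shuffle, from bottom half): 52 ← 67
So the card at position 51 came from original position 67.

67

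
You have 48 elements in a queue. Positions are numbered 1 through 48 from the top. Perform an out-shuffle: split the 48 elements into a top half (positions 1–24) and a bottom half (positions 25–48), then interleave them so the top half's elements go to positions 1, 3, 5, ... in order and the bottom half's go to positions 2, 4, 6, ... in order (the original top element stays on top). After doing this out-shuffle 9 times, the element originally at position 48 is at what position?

Position 48 is a fixed point of every out-shuffle, so the element never moves.

48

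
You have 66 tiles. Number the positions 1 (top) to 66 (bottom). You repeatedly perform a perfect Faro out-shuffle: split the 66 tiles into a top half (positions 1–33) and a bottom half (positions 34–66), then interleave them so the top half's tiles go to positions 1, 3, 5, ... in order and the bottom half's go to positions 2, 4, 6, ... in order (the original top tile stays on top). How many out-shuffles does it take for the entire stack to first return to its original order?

The out-shuffle permutes the 66 positions with cycle lengths [1, 1, 4, 12, 12, 12, 12, 12].
Every tile is home exactly when every cycle has completed a whole number of laps, i.e. after lcm(1, 4, 12) = 12 out-shuffles.

12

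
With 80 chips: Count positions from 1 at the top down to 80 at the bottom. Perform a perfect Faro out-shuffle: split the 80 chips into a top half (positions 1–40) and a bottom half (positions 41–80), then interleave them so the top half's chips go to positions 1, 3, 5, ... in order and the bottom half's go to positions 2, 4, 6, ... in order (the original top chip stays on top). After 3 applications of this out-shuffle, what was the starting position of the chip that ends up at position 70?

Work backwards from position 70, undoing one out-shuffle at a time:
70 ← 75 ← 38 ← 59
So the chip now at position 70 started at position 59.

59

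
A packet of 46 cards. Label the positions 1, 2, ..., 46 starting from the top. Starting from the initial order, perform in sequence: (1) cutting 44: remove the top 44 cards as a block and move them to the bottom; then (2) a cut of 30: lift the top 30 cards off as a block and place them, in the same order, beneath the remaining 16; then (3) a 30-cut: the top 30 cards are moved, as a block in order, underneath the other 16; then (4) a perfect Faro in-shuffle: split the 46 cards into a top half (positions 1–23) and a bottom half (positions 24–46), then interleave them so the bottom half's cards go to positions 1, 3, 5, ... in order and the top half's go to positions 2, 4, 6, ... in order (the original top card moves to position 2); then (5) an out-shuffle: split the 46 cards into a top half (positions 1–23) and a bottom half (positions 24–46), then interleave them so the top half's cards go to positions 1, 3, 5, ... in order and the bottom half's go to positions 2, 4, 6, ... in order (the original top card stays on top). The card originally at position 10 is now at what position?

Track the card from position 10 forward through each operation:
  after op 1 (cut 44): 10 → 12
  after op 2 (cut 30): 12 → 28
  after op 3 (cut 30): 28 → 44
  after op 4 (in-shuffle): 44 → 41
  after op 5 (out-shuffle): 41 → 36

36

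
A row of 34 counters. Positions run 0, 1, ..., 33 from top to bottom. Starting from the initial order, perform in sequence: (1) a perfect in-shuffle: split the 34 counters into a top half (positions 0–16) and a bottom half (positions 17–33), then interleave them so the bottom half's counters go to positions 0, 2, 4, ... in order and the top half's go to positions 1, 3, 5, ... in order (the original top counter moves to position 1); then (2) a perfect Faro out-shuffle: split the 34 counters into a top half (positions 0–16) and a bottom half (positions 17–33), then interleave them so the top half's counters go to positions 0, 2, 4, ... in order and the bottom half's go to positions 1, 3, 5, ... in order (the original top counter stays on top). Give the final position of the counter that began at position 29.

Track the counter from position 29 forward through each operation:
  after op 1 (in-shuffle): 29 → 24
  after op 2 (out-shuffle): 24 → 15

15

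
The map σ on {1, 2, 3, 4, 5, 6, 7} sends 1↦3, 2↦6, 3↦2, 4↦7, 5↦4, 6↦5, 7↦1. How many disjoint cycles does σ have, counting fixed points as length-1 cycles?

1

Cycle decomposition: (1 3 2 6 5 4 7).
1 cycle.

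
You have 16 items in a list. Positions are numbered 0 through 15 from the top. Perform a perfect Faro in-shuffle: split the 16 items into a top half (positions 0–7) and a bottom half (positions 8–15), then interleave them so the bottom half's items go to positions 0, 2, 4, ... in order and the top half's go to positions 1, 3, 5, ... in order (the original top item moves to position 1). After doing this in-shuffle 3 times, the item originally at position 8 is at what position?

3

Track the item's position through each in-shuffle:
8 → 0 → 1 → 3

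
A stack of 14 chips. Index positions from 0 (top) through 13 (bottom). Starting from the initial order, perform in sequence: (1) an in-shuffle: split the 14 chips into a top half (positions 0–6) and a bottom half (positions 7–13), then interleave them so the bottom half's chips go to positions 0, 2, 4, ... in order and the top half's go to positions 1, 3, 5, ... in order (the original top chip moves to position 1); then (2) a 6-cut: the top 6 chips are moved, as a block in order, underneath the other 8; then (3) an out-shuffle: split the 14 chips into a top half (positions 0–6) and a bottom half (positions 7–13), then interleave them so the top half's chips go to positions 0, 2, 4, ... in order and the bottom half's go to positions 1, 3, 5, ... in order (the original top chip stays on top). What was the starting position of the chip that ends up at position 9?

1

Undo the operations in reverse order, starting from position 9:
  undo op 3 (out-shuffle, from bottom half): 9 ← 11
  undo op 2 (cut 6): 11 ← 3
  undo op 1 (in-shuffle, from top half): 3 ← 1
So the chip at position 9 came from original position 1.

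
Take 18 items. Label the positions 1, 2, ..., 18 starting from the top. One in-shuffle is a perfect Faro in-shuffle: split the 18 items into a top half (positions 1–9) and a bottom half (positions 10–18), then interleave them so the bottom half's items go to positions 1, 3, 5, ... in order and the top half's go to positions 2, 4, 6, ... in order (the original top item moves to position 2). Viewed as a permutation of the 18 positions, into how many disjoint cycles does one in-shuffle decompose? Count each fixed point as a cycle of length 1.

1

Trace each unvisited position around until it returns:
(1 2 4 8 16 13 ... len 18)
1 cycle in total.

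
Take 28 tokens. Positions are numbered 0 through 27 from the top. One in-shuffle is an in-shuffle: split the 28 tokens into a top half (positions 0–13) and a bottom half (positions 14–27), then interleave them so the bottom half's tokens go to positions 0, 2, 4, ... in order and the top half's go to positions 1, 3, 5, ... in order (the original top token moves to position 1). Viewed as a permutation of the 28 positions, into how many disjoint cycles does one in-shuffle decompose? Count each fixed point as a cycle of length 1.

1

Trace each unvisited position around until it returns:
(0 1 3 7 15 2 ... len 28)
1 cycle in total.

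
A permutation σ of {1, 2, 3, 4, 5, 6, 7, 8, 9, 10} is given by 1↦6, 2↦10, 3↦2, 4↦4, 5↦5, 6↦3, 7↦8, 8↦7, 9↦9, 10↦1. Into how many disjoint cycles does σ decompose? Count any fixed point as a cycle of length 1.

5

Cycle decomposition: (1 6 3 2 10) (4) (5) (7 8) (9).
5 cycles.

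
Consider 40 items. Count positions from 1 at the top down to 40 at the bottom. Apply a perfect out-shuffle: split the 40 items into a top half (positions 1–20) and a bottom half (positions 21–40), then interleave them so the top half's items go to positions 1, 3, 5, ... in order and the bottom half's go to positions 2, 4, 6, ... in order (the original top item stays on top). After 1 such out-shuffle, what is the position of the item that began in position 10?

19

Track the item's position through each out-shuffle:
10 → 19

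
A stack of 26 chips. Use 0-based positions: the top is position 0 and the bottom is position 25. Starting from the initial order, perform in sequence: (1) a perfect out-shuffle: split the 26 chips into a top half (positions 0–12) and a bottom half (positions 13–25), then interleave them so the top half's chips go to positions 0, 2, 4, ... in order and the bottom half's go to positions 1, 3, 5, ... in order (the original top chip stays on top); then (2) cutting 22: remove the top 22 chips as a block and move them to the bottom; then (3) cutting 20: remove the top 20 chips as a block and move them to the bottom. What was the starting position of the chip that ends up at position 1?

21

Undo the operations in reverse order, starting from position 1:
  undo op 3 (cut 20): 1 ← 21
  undo op 2 (cut 22): 21 ← 17
  undo op 1 (out-shuffle, from bottom half): 17 ← 21
So the chip at position 1 came from original position 21.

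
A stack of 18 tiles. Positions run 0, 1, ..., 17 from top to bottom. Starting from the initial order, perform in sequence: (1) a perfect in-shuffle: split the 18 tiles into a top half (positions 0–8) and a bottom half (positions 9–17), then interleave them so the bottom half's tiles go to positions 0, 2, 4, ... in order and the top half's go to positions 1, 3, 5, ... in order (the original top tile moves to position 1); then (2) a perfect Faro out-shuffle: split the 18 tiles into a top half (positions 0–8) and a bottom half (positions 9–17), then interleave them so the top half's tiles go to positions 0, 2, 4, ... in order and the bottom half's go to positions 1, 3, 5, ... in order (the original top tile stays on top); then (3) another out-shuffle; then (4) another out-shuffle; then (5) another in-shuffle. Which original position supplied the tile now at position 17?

0

Undo the operations in reverse order, starting from position 17:
  undo op 5 (in-shuffle, from top half): 17 ← 8
  undo op 4 (out-shuffle, from top half): 8 ← 4
  undo op 3 (out-shuffle, from top half): 4 ← 2
  undo op 2 (out-shuffle, from top half): 2 ← 1
  undo op 1 (in-shuffle, from top half): 1 ← 0
So the tile at position 17 came from original position 0.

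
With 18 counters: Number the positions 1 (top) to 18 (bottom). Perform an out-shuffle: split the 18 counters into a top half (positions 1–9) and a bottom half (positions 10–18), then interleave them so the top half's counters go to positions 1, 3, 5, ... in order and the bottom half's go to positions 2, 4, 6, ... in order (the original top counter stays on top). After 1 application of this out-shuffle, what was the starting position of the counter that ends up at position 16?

17

Work backwards from position 16, undoing one out-shuffle at a time:
16 ← 17
So the counter now at position 16 started at position 17.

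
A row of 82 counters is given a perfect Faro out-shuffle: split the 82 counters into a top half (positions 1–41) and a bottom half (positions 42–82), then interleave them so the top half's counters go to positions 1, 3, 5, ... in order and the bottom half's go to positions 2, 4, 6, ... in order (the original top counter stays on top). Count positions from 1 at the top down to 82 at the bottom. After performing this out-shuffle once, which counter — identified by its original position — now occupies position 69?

Work backwards from position 69, undoing one out-shuffle at a time:
69 ← 35
So the counter now at position 69 started at position 35.

35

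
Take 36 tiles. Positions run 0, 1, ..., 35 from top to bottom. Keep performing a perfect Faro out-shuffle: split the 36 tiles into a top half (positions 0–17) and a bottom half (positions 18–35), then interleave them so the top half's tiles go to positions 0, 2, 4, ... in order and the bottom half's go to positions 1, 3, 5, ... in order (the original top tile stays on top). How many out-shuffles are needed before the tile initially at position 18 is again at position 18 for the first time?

Follow position 18 under repeated out-shuffles:
18 → 1 → 2 → 4 → 8 → 16 → 32 → 29 → 23 → 11 → 22 → 9 → 18
It first returns after 12 out-shuffles.

12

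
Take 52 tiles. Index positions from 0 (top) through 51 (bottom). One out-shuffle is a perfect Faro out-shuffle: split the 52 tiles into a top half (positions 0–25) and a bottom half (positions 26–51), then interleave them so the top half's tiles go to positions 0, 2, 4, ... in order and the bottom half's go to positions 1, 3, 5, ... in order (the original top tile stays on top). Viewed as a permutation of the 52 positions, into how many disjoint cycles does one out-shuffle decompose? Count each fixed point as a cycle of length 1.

9

Trace each unvisited position around until it returns:
(0) (1 2 4 8 16 32 13 26) (3 6 12 24 48 45 39 27) (5 10 20 40 29 7 14 28) (9 18 36 21 42 33 15 30) (11 22 44 37 23 46 41 31) (17 34) (19 38 25 50 49 47 43 35) ... plus 1 more
9 cycles in total.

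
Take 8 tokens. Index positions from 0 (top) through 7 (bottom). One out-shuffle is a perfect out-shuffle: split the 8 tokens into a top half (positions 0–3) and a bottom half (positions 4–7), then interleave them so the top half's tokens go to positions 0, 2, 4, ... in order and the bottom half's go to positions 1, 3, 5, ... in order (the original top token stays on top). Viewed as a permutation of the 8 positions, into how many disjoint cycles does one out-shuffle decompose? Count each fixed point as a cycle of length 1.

4

Trace each unvisited position around until it returns:
(0) (1 2 4) (3 6 5) (7)
4 cycles in total.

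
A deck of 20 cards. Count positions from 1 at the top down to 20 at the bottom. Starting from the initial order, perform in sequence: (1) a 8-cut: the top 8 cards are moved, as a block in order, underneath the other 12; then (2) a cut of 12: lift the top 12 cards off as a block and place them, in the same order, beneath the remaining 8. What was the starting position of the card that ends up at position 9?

Undo the operations in reverse order, starting from position 9:
  undo op 2 (cut 12): 9 ← 1
  undo op 1 (cut 8): 1 ← 9
So the card at position 9 came from original position 9.

9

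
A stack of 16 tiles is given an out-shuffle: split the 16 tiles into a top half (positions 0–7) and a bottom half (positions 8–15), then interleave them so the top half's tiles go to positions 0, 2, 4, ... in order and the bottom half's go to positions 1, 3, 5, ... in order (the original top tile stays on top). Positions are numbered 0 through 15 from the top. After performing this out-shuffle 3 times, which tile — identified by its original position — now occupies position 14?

13

Work backwards from position 14, undoing one out-shuffle at a time:
14 ← 7 ← 11 ← 13
So the tile now at position 14 started at position 13.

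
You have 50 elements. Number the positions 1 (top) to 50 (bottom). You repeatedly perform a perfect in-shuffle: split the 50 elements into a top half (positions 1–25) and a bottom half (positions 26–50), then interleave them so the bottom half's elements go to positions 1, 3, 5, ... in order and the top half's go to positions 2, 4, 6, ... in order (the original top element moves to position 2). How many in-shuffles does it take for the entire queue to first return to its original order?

The in-shuffle permutes the 50 positions with cycle lengths [2, 8, 8, 8, 8, 8, 8].
Every element is home exactly when every cycle has completed a whole number of laps, i.e. after lcm(2, 8) = 8 in-shuffles.

8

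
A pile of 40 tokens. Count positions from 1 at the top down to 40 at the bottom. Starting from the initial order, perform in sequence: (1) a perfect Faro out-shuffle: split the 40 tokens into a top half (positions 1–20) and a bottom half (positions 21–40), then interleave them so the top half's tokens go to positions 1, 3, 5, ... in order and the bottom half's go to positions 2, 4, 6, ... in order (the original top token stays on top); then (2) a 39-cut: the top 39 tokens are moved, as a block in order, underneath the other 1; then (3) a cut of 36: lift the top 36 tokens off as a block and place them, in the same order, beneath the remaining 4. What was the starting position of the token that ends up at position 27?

31

Undo the operations in reverse order, starting from position 27:
  undo op 3 (cut 36): 27 ← 23
  undo op 2 (cut 39): 23 ← 22
  undo op 1 (out-shuffle, from bottom half): 22 ← 31
So the token at position 27 came from original position 31.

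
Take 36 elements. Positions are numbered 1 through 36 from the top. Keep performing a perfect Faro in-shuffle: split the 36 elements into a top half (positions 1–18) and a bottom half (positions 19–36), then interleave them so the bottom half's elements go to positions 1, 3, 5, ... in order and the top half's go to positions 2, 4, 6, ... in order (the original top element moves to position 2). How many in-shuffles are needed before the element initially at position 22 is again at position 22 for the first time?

Follow position 22 under repeated in-shuffles:
22 → 7 → 14 → 28 → 19 → 1 → 2 → 4 → ... → 22 (length 36)
It first returns after 36 in-shuffles.

36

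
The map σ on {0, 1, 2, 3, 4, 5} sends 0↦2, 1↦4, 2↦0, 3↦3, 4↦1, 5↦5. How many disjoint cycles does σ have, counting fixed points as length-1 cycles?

Cycle decomposition: (0 2) (1 4) (3) (5).
4 cycles.

4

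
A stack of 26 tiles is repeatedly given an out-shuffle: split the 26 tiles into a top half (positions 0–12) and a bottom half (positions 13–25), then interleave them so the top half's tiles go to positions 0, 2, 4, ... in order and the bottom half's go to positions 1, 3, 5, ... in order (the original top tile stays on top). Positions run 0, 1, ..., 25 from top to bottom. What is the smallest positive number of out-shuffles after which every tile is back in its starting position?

20

The out-shuffle permutes the 26 positions with cycle lengths [1, 1, 4, 20].
Every tile is home exactly when every cycle has completed a whole number of laps, i.e. after lcm(1, 4, 20) = 20 out-shuffles.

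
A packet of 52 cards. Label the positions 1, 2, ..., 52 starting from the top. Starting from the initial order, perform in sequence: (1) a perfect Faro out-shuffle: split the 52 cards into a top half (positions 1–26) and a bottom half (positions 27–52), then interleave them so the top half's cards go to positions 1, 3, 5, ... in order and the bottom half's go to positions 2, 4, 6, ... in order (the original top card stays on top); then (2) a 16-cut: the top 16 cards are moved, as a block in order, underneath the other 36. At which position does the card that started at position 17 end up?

Track the card from position 17 forward through each operation:
  after op 1 (out-shuffle): 17 → 33
  after op 2 (cut 16): 33 → 17

17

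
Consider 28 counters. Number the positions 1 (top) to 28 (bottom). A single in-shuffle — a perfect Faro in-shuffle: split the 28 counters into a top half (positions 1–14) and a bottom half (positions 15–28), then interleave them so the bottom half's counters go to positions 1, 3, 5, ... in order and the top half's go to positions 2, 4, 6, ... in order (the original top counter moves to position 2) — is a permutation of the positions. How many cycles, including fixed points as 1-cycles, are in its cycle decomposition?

Trace each unvisited position around until it returns:
(1 2 4 8 16 3 ... len 28)
1 cycle in total.

1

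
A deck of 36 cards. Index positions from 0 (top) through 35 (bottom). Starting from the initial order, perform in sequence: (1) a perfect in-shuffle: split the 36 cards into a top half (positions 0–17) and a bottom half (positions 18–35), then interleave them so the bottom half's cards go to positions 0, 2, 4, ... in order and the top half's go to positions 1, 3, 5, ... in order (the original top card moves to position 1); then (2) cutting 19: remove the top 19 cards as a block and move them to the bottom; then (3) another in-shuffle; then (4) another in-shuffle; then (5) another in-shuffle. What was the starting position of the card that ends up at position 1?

23

Undo the operations in reverse order, starting from position 1:
  undo op 5 (in-shuffle, from top half): 1 ← 0
  undo op 4 (in-shuffle, from bottom half): 0 ← 18
  undo op 3 (in-shuffle, from bottom half): 18 ← 27
  undo op 2 (cut 19): 27 ← 10
  undo op 1 (in-shuffle, from bottom half): 10 ← 23
So the card at position 1 came from original position 23.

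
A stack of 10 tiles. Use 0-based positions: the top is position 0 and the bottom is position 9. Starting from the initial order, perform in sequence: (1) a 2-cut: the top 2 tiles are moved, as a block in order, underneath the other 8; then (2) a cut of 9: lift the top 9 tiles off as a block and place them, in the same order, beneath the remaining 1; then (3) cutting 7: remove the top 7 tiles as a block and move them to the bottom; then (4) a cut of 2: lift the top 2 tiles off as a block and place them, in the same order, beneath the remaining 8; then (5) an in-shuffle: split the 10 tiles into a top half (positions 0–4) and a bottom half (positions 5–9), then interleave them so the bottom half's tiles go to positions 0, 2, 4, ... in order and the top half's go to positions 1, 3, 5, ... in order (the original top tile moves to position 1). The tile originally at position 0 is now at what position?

Track the tile from position 0 forward through each operation:
  after op 1 (cut 2): 0 → 8
  after op 2 (cut 9): 8 → 9
  after op 3 (cut 7): 9 → 2
  after op 4 (cut 2): 2 → 0
  after op 5 (in-shuffle): 0 → 1

1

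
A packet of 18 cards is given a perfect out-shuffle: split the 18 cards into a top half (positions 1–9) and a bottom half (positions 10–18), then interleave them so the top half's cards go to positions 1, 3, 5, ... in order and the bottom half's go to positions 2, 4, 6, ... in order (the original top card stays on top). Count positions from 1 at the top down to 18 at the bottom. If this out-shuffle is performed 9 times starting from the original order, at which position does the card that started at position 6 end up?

Track the card's position through each out-shuffle:
6 → 11 → 4 → 7 → 13 → 8 → 15 → 12 → 6 → 11

11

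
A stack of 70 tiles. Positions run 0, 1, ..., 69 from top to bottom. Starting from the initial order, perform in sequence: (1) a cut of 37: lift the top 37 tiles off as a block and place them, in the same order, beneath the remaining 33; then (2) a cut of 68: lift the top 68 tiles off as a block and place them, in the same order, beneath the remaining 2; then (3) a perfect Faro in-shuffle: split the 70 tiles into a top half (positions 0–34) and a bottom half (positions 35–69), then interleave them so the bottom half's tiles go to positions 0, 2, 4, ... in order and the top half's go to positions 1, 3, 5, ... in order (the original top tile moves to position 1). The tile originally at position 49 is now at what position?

Track the tile from position 49 forward through each operation:
  after op 1 (cut 37): 49 → 12
  after op 2 (cut 68): 12 → 14
  after op 3 (in-shuffle): 14 → 29

29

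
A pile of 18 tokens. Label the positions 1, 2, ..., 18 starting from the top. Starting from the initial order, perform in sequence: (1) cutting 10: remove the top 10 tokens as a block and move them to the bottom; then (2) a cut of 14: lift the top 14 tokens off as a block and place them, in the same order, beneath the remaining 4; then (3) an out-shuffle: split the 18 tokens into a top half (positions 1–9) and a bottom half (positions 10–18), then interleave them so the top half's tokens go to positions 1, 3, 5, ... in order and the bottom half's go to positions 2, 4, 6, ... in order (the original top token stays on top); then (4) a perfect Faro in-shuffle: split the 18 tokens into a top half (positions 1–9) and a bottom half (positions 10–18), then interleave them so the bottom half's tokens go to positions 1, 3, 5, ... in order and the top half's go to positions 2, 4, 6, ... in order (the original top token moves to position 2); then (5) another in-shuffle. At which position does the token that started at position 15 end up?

11

Track the token from position 15 forward through each operation:
  after op 1 (cut 10): 15 → 5
  after op 2 (cut 14): 5 → 9
  after op 3 (out-shuffle): 9 → 17
  after op 4 (in-shuffle): 17 → 15
  after op 5 (in-shuffle): 15 → 11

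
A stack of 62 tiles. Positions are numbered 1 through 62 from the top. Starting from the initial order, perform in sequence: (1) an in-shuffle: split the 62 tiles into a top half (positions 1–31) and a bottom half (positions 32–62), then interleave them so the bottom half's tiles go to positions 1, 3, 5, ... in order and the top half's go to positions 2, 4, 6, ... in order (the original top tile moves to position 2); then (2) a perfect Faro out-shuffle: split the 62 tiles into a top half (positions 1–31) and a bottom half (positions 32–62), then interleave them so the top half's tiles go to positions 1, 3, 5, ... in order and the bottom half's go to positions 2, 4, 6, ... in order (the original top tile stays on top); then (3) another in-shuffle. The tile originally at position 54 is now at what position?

Track the tile from position 54 forward through each operation:
  after op 1 (in-shuffle): 54 → 45
  after op 2 (out-shuffle): 45 → 28
  after op 3 (in-shuffle): 28 → 56

56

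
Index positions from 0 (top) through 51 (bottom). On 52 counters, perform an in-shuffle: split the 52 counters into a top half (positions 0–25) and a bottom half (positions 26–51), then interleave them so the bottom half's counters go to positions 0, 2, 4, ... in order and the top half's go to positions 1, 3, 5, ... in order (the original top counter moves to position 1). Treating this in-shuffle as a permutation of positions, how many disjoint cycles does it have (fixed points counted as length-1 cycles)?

Trace each unvisited position around until it returns:
(0 1 3 7 15 31 ... len 52)
1 cycle in total.

1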